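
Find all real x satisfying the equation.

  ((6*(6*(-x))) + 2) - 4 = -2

Step 1. [((6*(6*(-x))) + 2) - 4 = -2] -4 is outermost — add 4 both sides ⇒ sub: (6*(6*(-x))) + 2 = 2.
Step 2. [(6*(6*(-x))) + 2 = 2] +2 is outermost — subtract 2 both sides, so sub: 6*(6*(-x)) = 0.
Step 3. [6*(6*(-x)) = 0] 6 out front; divide by 6, so div: 6*(-x) = 0.
Step 4. [6*(-x) = 0] 6 out front; divide by 6, so div: -x = 0.
Step 5. [-x = 0] leading − — multiply by −1. So neg: x = 0.

Answer: x ∈ {0}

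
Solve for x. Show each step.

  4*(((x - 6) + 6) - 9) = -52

Step 1. [4*(((x - 6) + 6) - 9) = -52] LHS = 4·(…); ÷4 both sides ⇒ div: ((x - 6) + 6) - 9 = -13.
Step 2. [((x - 6) + 6) - 9 = -13] the outer -9 inverts by adding 9, so sub: (x - 6) + 6 = -4.
Step 3. [(x - 6) + 6 = -4] subtract 6: x sits inside (… + 6) ⇒ sub: x - 6 = -10.
Step 4. [x - 6 = -10] peel the -6: add 6 from each side. So sub: x = -4.

Answer: x ∈ {-4}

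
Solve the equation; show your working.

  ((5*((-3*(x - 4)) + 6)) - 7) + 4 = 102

Step 1. [((5*((-3*(x - 4)) + 6)) - 7) + 4 = 102] peel the +4: subtract 4 from each side ⇒ sub: (5*((-3*(x - 4)) + 6)) - 7 = 98.
Step 2. [(5*((-3*(x - 4)) + 6)) - 7 = 98] peel the -7: add 7 from each side, so sub: 5*((-3*(x - 4)) + 6) = 105.
Step 3. [5*((-3*(x - 4)) + 6) = 105] leading coefficient 5: divide by 5, so div: (-3*(x - 4)) + 6 = 21.
Step 4. [(-3*(x - 4)) + 6 = 21] -3 | LHS and -3 | 21: pull -3 out, so factor: (x - 4) - 2 = -7.
Step 5. [(x - 4) - 2 = -7] peel the -2: add 2 from each side. So sub: x - 4 = -5.
Step 6. [x - 4 = -5] the outer -4 inverts by adding 4 ⇒ sub: x = -1.

Answer: x ∈ {-1}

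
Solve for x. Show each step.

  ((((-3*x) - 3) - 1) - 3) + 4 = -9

Step 1. [((((-3*x) - 3) - 1) - 3) + 4 = -9] the outer +4 inverts by subtracting 4. So sub: (((-3*x) - 3) - 1) - 3 = -13.
Step 2. [(((-3*x) - 3) - 1) - 3 = -13] -3 is outermost — add 3 both sides, so sub: ((-3*x) - 3) - 1 = -10.
Step 3. [((-3*x) - 3) - 1 = -10] add 1: x sits inside (… - 1). So sub: (-3*x) - 3 = -9.
Step 4. [(-3*x) - 3 = -9] peel the -3: add 3 from each side ⇒ sub: -3*x = -6.
Step 5. [-3*x = -6] -3·(inner) — divide through by -3 ⇒ div: x = 2.

Answer: x ∈ {2}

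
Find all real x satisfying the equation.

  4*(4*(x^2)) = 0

Step 1. [4*(4*(x^2)) = 0] LHS = 4·(…); ÷4 both sides ⇒ div: 4*(x^2) = 0.
Step 2. [4*(x^2) = 0] divide by the outer 4 ⇒ div: x^2 = 0.
Step 3. [x^2 = 0] LHS squared, RHS 0 ≥ 0: apply √ (±), so sqrt: x = 0.

Answer: x ∈ {0}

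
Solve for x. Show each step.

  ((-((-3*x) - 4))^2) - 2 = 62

Step 1. [((-((-3*x) - 4))^2) - 2 = 62] 2 comes off first (add 2). So sub: (-((-3*x) - 4))^2 = 64.
Step 2. [(-((-3*x) - 4))^2 = 64] 64 ≥ 0, LHS is (·)² — take ±√. So sqrt: -((-3*x) - 4) = 8 or -8.
Step 3. [-((-3*x) - 4) = 8 or -8] flip signs both sides ⇒ neg: (-3*x) - 4 = -8 or 8.
Step 4. [(-3*x) - 4 = -8 or 8] add 4: x sits inside (… - 4), so sub: -3*x = -4 or 12.
Step 5. [-3*x = -4 or 12] -3·(inner) — divide through by -3 ⇒ div: x = 4/3 or -4.

Answer: x ∈ {-4, 4/3}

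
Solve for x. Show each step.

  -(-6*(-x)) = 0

Step 1. [-(-6*(-x)) = 0] LHS negated; negate both sides, so neg: -6*(-x) = 0.
Step 2. [-6*(-x) = 0] LHS = -6·(…); ÷-6 both sides, so div: -x = 0.
Step 3. [-x = 0] leading − — multiply by −1. So neg: x = 0.

Answer: x ∈ {0}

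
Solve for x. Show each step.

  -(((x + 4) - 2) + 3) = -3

Step 1. [-(((x + 4) - 2) + 3) = -3] flip signs both sides. So neg: ((x + 4) - 2) + 3 = 3.
Step 2. [((x + 4) - 2) + 3 = 3] the outer +3 inverts by subtracting 3, so sub: (x + 4) - 2 = 0.
Step 3. [(x + 4) - 2 = 0] add 2: x sits inside (… - 2). So sub: x + 4 = 2.
Step 4. [x + 4 = 2] 4 comes off first (subtract 4), so sub: x = -2.

Answer: x ∈ {-2}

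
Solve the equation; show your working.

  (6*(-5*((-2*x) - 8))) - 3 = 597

Step 1. [(6*(-5*((-2*x) - 8))) - 3 = 597] peel the -3: add 3 from each side. So sub: 6*(-5*((-2*x) - 8)) = 600.
Step 2. [6*(-5*((-2*x) - 8)) = 600] divide by the outer 6 ⇒ div: -5*((-2*x) - 8) = 100.
Step 3. [-5*((-2*x) - 8) = 100] leading coefficient -5: divide by -5, so div: (-2*x) - 8 = -20.
Step 4. [(-2*x) - 8 = -20] the outer -8 inverts by adding 8, so sub: -2*x = -12.
Step 5. [-2*x = -12] leading coefficient -2: divide by -2, so div: x = 6.

Answer: x ∈ {6}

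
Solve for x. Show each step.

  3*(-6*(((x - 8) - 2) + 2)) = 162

Step 1. [3*(-6*(((x - 8) - 2) + 2)) = 162] divide by the outer 3. So div: -6*(((x - 8) - 2) + 2) = 54.
Step 2. [-6*(((x - 8) - 2) + 2) = 54] divide by the outer -6. So div: ((x - 8) - 2) + 2 = -9.
Step 3. [((x - 8) - 2) + 2 = -9] subtract 2: x sits inside (… + 2). So sub: (x - 8) - 2 = -11.
Step 4. [(x - 8) - 2 = -11] add 2: x sits inside (… - 2), so sub: x - 8 = -9.
Step 5. [x - 8 = -9] 8 comes off first (add 8), so sub: x = -1.

Answer: x ∈ {-1}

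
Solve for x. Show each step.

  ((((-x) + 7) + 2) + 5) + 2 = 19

Step 1. [((((-x) + 7) + 2) + 5) + 2 = 19] peel the +2: subtract 2 from each side. So sub: (((-x) + 7) + 2) + 5 = 17.
Step 2. [(((-x) + 7) + 2) + 5 = 17] 5 comes off first (subtract 5). So sub: ((-x) + 7) + 2 = 12.
Step 3. [((-x) + 7) + 2 = 12] 2 comes off first (subtract 2), so sub: (-x) + 7 = 10.
Step 4. [(-x) + 7 = 10] subtract 7: x sits inside (… + 7). So sub: -x = 3.
Step 5. [-x = 3] flip signs both sides. So neg: x = -3.

Answer: x ∈ {-3}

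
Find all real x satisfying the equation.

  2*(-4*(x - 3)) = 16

Step 1. [2*(-4*(x - 3)) = 16] divide by the outer 2, so div: -4*(x - 3) = 8.
Step 2. [-4*(x - 3) = 8] LHS = -4·(…); ÷-4 both sides, so div: x - 3 = -2.
Step 3. [x - 3 = -2] the outer -3 inverts by adding 3. So sub: x = 1.

Answer: x ∈ {1}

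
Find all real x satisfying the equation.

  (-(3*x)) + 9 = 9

Step 1. [(-(3*x)) + 9 = 9] +9 is outermost — subtract 9 both sides, so sub: -(3*x) = 0.
Step 2. [-(3*x) = 0] flip signs both sides. So neg: 3*x = 0.
Step 3. [3*x = 0] 3 out front; divide by 3, so div: x = 0.

Answer: x ∈ {0}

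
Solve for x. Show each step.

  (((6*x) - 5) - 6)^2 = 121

Step 1. [(((6*x) - 5) - 6)^2 = 121] LHS squared, RHS 121 ≥ 0: apply √ (±), so sqrt: ((6*x) - 5) - 6 = 11 or -11.
Step 2. [((6*x) - 5) - 6 = 11 or -11] add 6: x sits inside (… - 6), so sub: (6*x) - 5 = 17 or -5.
Step 3. [(6*x) - 5 = 17 or -5] add 5: x sits inside (… - 5). So sub: 6*x = 22 or 0.
Step 4. [6*x = 22 or 0] leading coefficient 6: divide by 6. So div: x = 11/3 or 0.

Answer: x ∈ {0, 11/3}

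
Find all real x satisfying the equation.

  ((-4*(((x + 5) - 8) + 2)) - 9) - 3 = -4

Step 1. [((-4*(((x + 5) - 8) + 2)) - 9) - 3 = -4] add 3: x sits inside (… - 3). So sub: (-4*(((x + 5) - 8) + 2)) - 9 = -1.
Step 2. [(-4*(((x + 5) - 8) + 2)) - 9 = -1] peel the -9: add 9 from each side. So sub: -4*(((x + 5) - 8) + 2) = 8.
Step 3. [-4*(((x + 5) - 8) + 2) = 8] -4·(inner) — divide through by -4 ⇒ div: ((x + 5) - 8) + 2 = -2.
Step 4. [((x + 5) - 8) + 2 = -2] peel the +2: subtract 2 from each side. So sub: (x + 5) - 8 = -4.
Step 5. [(x + 5) - 8 = -4] -8 is outermost — add 8 both sides, so sub: x + 5 = 4.
Step 6. [x + 5 = 4] the outer +5 inverts by subtracting 5 ⇒ sub: x = -1.

Answer: x ∈ {-1}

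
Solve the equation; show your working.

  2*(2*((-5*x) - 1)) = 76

Step 1. [2*(2*((-5*x) - 1)) = 76] divide by the outer 2 ⇒ div: 2*((-5*x) - 1) = 38.
Step 2. [2*((-5*x) - 1) = 38] 2 out front; divide by 2 ⇒ div: (-5*x) - 1 = 19.
Step 3. [(-5*x) - 1 = 19] add 1: x sits inside (… - 1), so sub: -5*x = 20.
Step 4. [-5*x = 20] divide by the outer -5, so div: x = -4.

Answer: x ∈ {-4}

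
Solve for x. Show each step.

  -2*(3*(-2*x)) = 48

Step 1. [-2*(3*(-2*x)) = 48] -2·(inner) — divide through by -2 ⇒ div: 3*(-2*x) = -24.
Step 2. [3*(-2*x) = -24] 3 out front; divide by 3 ⇒ div: -2*x = -8.
Step 3. [-2*x = -8] divide by the outer -2, so div: x = 4.

Answer: x ∈ {4}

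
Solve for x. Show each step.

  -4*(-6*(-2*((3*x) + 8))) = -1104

Step 1. [-4*(-6*(-2*((3*x) + 8))) = -1104] divide by the outer -4. So div: -6*(-2*((3*x) + 8)) = 276.
Step 2. [-6*(-2*((3*x) + 8)) = 276] -6 out front; divide by -6. So div: -2*((3*x) + 8) = -46.
Step 3. [-2*((3*x) + 8) = -46] divide by the outer -2. So div: (3*x) + 8 = 23.
Step 4. [(3*x) + 8 = 23] the outer +8 inverts by subtracting 8. So sub: 3*x = 15.
Step 5. [3*x = 15] leading coefficient 3: divide by 3 ⇒ div: x = 5.

Answer: x ∈ {5}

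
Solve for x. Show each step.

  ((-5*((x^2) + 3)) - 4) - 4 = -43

Step 1. [((-5*((x^2) + 3)) - 4) - 4 = -43] peel the -4: add 4 from each side, so sub: (-5*((x^2) + 3)) - 4 = -39.
Step 2. [(-5*((x^2) + 3)) - 4 = -39] add 4: x sits inside (… - 4). So sub: -5*((x^2) + 3) = -35.
Step 3. [-5*((x^2) + 3) = -35] -5·(inner) — divide through by -5, so div: (x^2) + 3 = 7.
Step 4. [(x^2) + 3 = 7] +3 is outermost — subtract 3 both sides ⇒ sub: x^2 = 4.
Step 5. [x^2 = 4] √ both sides: 4 ≥ 0 gives two branches ⇒ sqrt: x = 2 or -2.

Answer: x ∈ {-2, 2}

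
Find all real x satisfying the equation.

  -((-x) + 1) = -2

Step 1. [-((-x) + 1) = -2] flip signs both sides. So neg: (-x) + 1 = 2.
Step 2. [(-x) + 1 = 2] the outer +1 inverts by subtracting 1, so sub: -x = 1.
Step 3. [-x = 1] flip signs both sides ⇒ neg: x = -1.

Answer: x ∈ {-1}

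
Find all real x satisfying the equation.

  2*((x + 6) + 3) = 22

Step 1. [2*((x + 6) + 3) = 22] 2 out front; divide by 2, so div: (x + 6) + 3 = 11.
Step 2. [(x + 6) + 3 = 11] subtract 3: x sits inside (… + 3) ⇒ sub: x + 6 = 8.
Step 3. [x + 6 = 8] subtract 6: x sits inside (… + 6), so sub: x = 2.

Answer: x ∈ {2}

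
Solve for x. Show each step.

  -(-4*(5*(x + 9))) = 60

Step 1. [-(-4*(5*(x + 9))) = 60] LHS negated; negate both sides ⇒ neg: -4*(5*(x + 9)) = -60.
Step 2. [-4*(5*(x + 9)) = -60] -4 out front; divide by -4. So div: 5*(x + 9) = 15.
Step 3. [5*(x + 9) = 15] leading coefficient 5: divide by 5, so div: x + 9 = 3.
Step 4. [x + 9 = 3] +9 is outermost — subtract 9 both sides, so sub: x = -6.

Answer: x ∈ {-6}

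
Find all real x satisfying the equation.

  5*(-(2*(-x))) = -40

Step 1. [5*(-(2*(-x))) = -40] 5·(inner) — divide through by 5, so div: -(2*(-x)) = -8.
Step 2. [-(2*(-x)) = -8] leading − — multiply by −1. So neg: 2*(-x) = 8.
Step 3. [2*(-x) = 8] LHS = 2·(…); ÷2 both sides ⇒ div: -x = 4.
Step 4. [-x = 4] leading − — multiply by −1 ⇒ neg: x = -4.

Answer: x ∈ {-4}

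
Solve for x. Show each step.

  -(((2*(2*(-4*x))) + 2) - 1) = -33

Step 1. [-(((2*(2*(-4*x))) + 2) - 1) = -33] leading − — multiply by −1. So neg: ((2*(2*(-4*x))) + 2) - 1 = 33.
Step 2. [((2*(2*(-4*x))) + 2) - 1 = 33] 1 comes off first (add 1) ⇒ sub: (2*(2*(-4*x))) + 2 = 34.
Step 3. [(2*(2*(-4*x))) + 2 = 34] common factor 2 (LHS and 34) — divide through ⇒ factor: (2*(-4*x)) + 1 = 17.
Step 4. [(2*(-4*x)) + 1 = 17] peel the +1: subtract 1 from each side, so sub: 2*(-4*x) = 16.
Step 5. [2*(-4*x) = 16] 2 out front; divide by 2. So div: -4*x = 8.
Step 6. [-4*x = 8] -4 out front; divide by -4 ⇒ div: x = -2.

Answer: x ∈ {-2}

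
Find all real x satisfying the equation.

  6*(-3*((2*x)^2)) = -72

Step 1. [6*(-3*((2*x)^2)) = -72] 6·(inner) — divide through by 6, so div: -3*((2*x)^2) = -12.
Step 2. [-3*((2*x)^2) = -12] LHS = -3·(…); ÷-3 both sides ⇒ div: (2*x)^2 = 4.
Step 3. [(2*x)^2 = 4] 4 ≥ 0, LHS is (·)² — take ±√, so sqrt: 2*x = 2 or -2.
Step 4. [2*x = 2 or -2] 2 out front; divide by 2 ⇒ div: x = 1 or -1.

Answer: x ∈ {-1, 1}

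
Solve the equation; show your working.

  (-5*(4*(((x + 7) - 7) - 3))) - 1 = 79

Step 1. [(-5*(4*(((x + 7) - 7) - 3))) - 1 = 79] -1 is outermost — add 1 both sides ⇒ sub: -5*(4*(((x + 7) - 7) - 3)) = 80.
Step 2. [-5*(4*(((x + 7) - 7) - 3)) = 80] divide by the outer -5, so div: 4*(((x + 7) - 7) - 3) = -16.
Step 3. [4*(((x + 7) - 7) - 3) = -16] LHS = 4·(…); ÷4 both sides. So div: ((x + 7) - 7) - 3 = -4.
Step 4. [((x + 7) - 7) - 3 = -4] peel the -3: add 3 from each side. So sub: (x + 7) - 7 = -1.
Step 5. [(x + 7) - 7 = -1] peel the -7: add 7 from each side. So sub: x + 7 = 6.
Step 6. [x + 7 = 6] peel the +7: subtract 7 from each side, so sub: x = -1.

Answer: x ∈ {-1}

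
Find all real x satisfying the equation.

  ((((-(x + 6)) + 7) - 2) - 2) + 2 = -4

Step 1. [((((-(x + 6)) + 7) - 2) - 2) + 2 = -4] subtract 2: x sits inside (… + 2) ⇒ sub: (((-(x + 6)) + 7) - 2) - 2 = -6.
Step 2. [(((-(x + 6)) + 7) - 2) - 2 = -6] the outer -2 inverts by adding 2 ⇒ sub: ((-(x + 6)) + 7) - 2 = -4.
Step 3. [((-(x + 6)) + 7) - 2 = -4] the outer -2 inverts by adding 2 ⇒ sub: (-(x + 6)) + 7 = -2.
Step 4. [(-(x + 6)) + 7 = -2] peel the +7: subtract 7 from each side ⇒ sub: -(x + 6) = -9.
Step 5. [-(x + 6) = -9] leading − — multiply by −1, so neg: x + 6 = 9.
Step 6. [x + 6 = 9] the outer +6 inverts by subtracting 6. So sub: x = 3.

Answer: x ∈ {3}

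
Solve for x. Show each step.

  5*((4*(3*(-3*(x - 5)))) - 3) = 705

Step 1. [5*((4*(3*(-3*(x - 5)))) - 3) = 705] divide by the outer 5. So div: (4*(3*(-3*(x - 5)))) - 3 = 141.
Step 2. [(4*(3*(-3*(x - 5)))) - 3 = 141] 3 comes off first (add 3). So sub: 4*(3*(-3*(x - 5))) = 144.
Step 3. [4*(3*(-3*(x - 5))) = 144] divide by the outer 4. So div: 3*(-3*(x - 5)) = 36.
Step 4. [3*(-3*(x - 5)) = 36] divide by the outer 3 ⇒ div: -3*(x - 5) = 12.
Step 5. [-3*(x - 5) = 12] leading coefficient -3: divide by -3. So div: x - 5 = -4.
Step 6. [x - 5 = -4] peel the -5: add 5 from each side ⇒ sub: x = 1.

Answer: x ∈ {1}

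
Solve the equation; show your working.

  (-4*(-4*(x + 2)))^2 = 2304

Step 1. [(-4*(-4*(x + 2)))^2 = 2304] LHS squared, RHS 2304 ≥ 0: apply √ (±). So sqrt: -4*(-4*(x + 2)) = 48 or -48.
Step 2. [-4*(-4*(x + 2)) = 48 or -48] LHS = -4·(…); ÷-4 both sides, so div: -4*(x + 2) = -12 or 12.
Step 3. [-4*(x + 2) = -12 or 12] divide by the outer -4. So div: x + 2 = 3 or -3.
Step 4. [x + 2 = 3 or -3] the outer +2 inverts by subtracting 2, so sub: x = 1 or -5.

Answer: x ∈ {-5, 1}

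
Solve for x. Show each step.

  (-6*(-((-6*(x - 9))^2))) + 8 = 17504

Step 1. [(-6*(-((-6*(x - 9))^2))) + 8 = 17504] subtract 8: x sits inside (… + 8) ⇒ sub: -6*(-((-6*(x - 9))^2)) = 17496.
Step 2. [-6*(-((-6*(x - 9))^2)) = 17496] -6 out front; divide by -6. So div: -((-6*(x - 9))^2) = -2916.
Step 3. [-((-6*(x - 9))^2) = -2916] leading − — multiply by −1. So neg: (-6*(x - 9))^2 = 2916.
Step 4. [(-6*(x - 9))^2 = 2916] LHS squared, RHS 2916 ≥ 0: apply √ (±) ⇒ sqrt: -6*(x - 9) = 54 or -54.
Step 5. [-6*(x - 9) = 54 or -54] LHS = -6·(…); ÷-6 both sides. So div: x - 9 = -9 or 9.
Step 6. [x - 9 = -9 or 9] -9 is outermost — add 9 both sides ⇒ sub: x = 0 or 18.

Answer: x ∈ {0, 18}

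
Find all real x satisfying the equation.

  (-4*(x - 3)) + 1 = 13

Step 1. [(-4*(x - 3)) + 1 = 13] the outer +1 inverts by subtracting 1 ⇒ sub: -4*(x - 3) = 12.
Step 2. [-4*(x - 3) = 12] divide by the outer -4 ⇒ div: x - 3 = -3.
Step 3. [x - 3 = -3] peel the -3: add 3 from each side. So sub: x = 0.

Answer: x ∈ {0}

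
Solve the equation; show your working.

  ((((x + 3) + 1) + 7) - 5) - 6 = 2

Step 1. [((((x + 3) + 1) + 7) - 5) - 6 = 2] add 6: x sits inside (… - 6), so sub: (((x + 3) + 1) + 7) - 5 = 8.
Step 2. [(((x + 3) + 1) + 7) - 5 = 8] peel the -5: add 5 from each side, so sub: ((x + 3) + 1) + 7 = 13.
Step 3. [((x + 3) + 1) + 7 = 13] subtract 7: x sits inside (… + 7) ⇒ sub: (x + 3) + 1 = 6.
Step 4. [(x + 3) + 1 = 6] +1 is outermost — subtract 1 both sides. So sub: x + 3 = 5.
Step 5. [x + 3 = 5] +3 is outermost — subtract 3 both sides. So sub: x = 2.

Answer: x ∈ {2}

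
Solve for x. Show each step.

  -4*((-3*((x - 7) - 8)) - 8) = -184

Step 1. [-4*((-3*((x - 7) - 8)) - 8) = -184] LHS = -4·(…); ÷-4 both sides, so div: (-3*((x - 7) - 8)) - 8 = 46.
Step 2. [(-3*((x - 7) - 8)) - 8 = 46] add 8: x sits inside (… - 8) ⇒ sub: -3*((x - 7) - 8) = 54.
Step 3. [-3*((x - 7) - 8) = 54] leading coefficient -3: divide by -3. So div: (x - 7) - 8 = -18.
Step 4. [(x - 7) - 8 = -18] the outer -8 inverts by adding 8 ⇒ sub: x - 7 = -10.
Step 5. [x - 7 = -10] peel the -7: add 7 from each side ⇒ sub: x = -3.

Answer: x ∈ {-3}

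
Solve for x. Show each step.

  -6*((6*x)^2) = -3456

Step 1. [-6*((6*x)^2) = -3456] -6 out front; divide by -6. So div: (6*x)^2 = 576.
Step 2. [(6*x)^2 = 576] √ both sides: 576 ≥ 0 gives two branches. So sqrt: 6*x = 24 or -24.
Step 3. [6*x = 24 or -24] leading coefficient 6: divide by 6 ⇒ div: x = 4 or -4.

Answer: x ∈ {-4, 4}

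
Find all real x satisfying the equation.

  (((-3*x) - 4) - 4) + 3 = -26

Step 1. [(((-3*x) - 4) - 4) + 3 = -26] subtract 3: x sits inside (… + 3), so sub: ((-3*x) - 4) - 4 = -29.
Step 2. [((-3*x) - 4) - 4 = -29] -4 is outermost — add 4 both sides, so sub: (-3*x) - 4 = -25.
Step 3. [(-3*x) - 4 = -25] the outer -4 inverts by adding 4, so sub: -3*x = -21.
Step 4. [-3*x = -21] LHS = -3·(…); ÷-3 both sides. So div: x = 7.

Answer: x ∈ {7}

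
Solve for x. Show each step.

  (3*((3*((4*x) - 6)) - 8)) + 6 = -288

Step 1. [(3*((3*((4*x) - 6)) - 8)) + 6 = -288] common factor 3 (LHS and -288) — divide through, so factor: ((3*((4*x) - 6)) - 8) + 2 = -96.
Step 2. [((3*((4*x) - 6)) - 8) + 2 = -96] 2 comes off first (subtract 2), so sub: (3*((4*x) - 6)) - 8 = -98.
Step 3. [(3*((4*x) - 6)) - 8 = -98] 8 comes off first (add 8), so sub: 3*((4*x) - 6) = -90.
Step 4. [3*((4*x) - 6) = -90] leading coefficient 3: divide by 3, so div: (4*x) - 6 = -30.
Step 5. [(4*x) - 6 = -30] 6 comes off first (add 6). So sub: 4*x = -24.
Step 6. [4*x = -24] 4 out front; divide by 4. So div: x = -6.

Answer: x ∈ {-6}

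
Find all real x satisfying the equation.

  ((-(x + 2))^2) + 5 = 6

Step 1. [((-(x + 2))^2) + 5 = 6] 5 comes off first (subtract 5). So sub: (-(x + 2))^2 = 1.
Step 2. [(-(x + 2))^2 = 1] √ both sides: 1 ≥ 0 gives two branches, so sqrt: -(x + 2) = 1 or -1.
Step 3. [-(x + 2) = 1 or -1] flip signs both sides. So neg: x + 2 = -1 or 1.
Step 4. [x + 2 = -1 or 1] subtract 2: x sits inside (… + 2) ⇒ sub: x = -3 or -1.

Answer: x ∈ {-3, -1}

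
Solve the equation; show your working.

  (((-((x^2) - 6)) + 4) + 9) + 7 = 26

Step 1. [(((-((x^2) - 6)) + 4) + 9) + 7 = 26] 7 comes off first (subtract 7). So sub: ((-((x^2) - 6)) + 4) + 9 = 19.
Step 2. [((-((x^2) - 6)) + 4) + 9 = 19] peel the +9: subtract 9 from each side, so sub: (-((x^2) - 6)) + 4 = 10.
Step 3. [(-((x^2) - 6)) + 4 = 10] the outer +4 inverts by subtracting 4, so sub: -((x^2) - 6) = 6.
Step 4. [-((x^2) - 6) = 6] leading − — multiply by −1, so neg: (x^2) - 6 = -6.
Step 5. [(x^2) - 6 = -6] -6 is outermost — add 6 both sides. So sub: x^2 = 0.
Step 6. [x^2 = 0] LHS squared, RHS 0 ≥ 0: apply √ (±), so sqrt: x = 0.

Answer: x ∈ {0}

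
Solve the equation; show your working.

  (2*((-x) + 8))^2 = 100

Step 1. [(2*((-x) + 8))^2 = 100] 100 ≥ 0, LHS is (·)² — take ±√. So sqrt: 2*((-x) + 8) = 10 or -10.
Step 2. [2*((-x) + 8) = 10 or -10] 2·(inner) — divide through by 2, so div: (-x) + 8 = 5 or -5.
Step 3. [(-x) + 8 = 5 or -5] the outer +8 inverts by subtracting 8. So sub: -x = -3 or -13.
Step 4. [-x = -3 or -13] LHS negated; negate both sides. So neg: x = 3 or 13.

Answer: x ∈ {3, 13}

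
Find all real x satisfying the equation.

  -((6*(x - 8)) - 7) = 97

Step 1. [-((6*(x - 8)) - 7) = 97] flip signs both sides, so neg: (6*(x - 8)) - 7 = -97.
Step 2. [(6*(x - 8)) - 7 = -97] peel the -7: add 7 from each side. So sub: 6*(x - 8) = -90.
Step 3. [6*(x - 8) = -90] LHS = 6·(…); ÷6 both sides, so div: x - 8 = -15.
Step 4. [x - 8 = -15] 8 comes off first (add 8) ⇒ sub: x = -7.

Answer: x ∈ {-7}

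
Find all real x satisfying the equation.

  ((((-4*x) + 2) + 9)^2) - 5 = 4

Step 1. [((((-4*x) + 2) + 9)^2) - 5 = 4] peel the -5: add 5 from each side, so sub: (((-4*x) + 2) + 9)^2 = 9.
Step 2. [(((-4*x) + 2) + 9)^2 = 9] LHS squared, RHS 9 ≥ 0: apply √ (±). So sqrt: ((-4*x) + 2) + 9 = 3 or -3.
Step 3. [((-4*x) + 2) + 9 = 3 or -3] subtract 9: x sits inside (… + 9) ⇒ sub: (-4*x) + 2 = -6 or -12.
Step 4. [(-4*x) + 2 = -6 or -12] subtract 2: x sits inside (… + 2), so sub: -4*x = -8 or -14.
Step 5. [-4*x = -8 or -14] LHS = -4·(…); ÷-4 both sides ⇒ div: x = 2 or 7/2.

Answer: x ∈ {2, 7/2}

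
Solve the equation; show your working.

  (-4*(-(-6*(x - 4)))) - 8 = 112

Step 1. [(-4*(-(-6*(x - 4)))) - 8 = 112] -4 divides every term; factor it out, so factor: (-(-6*(x - 4))) + 2 = -28.
Step 2. [(-(-6*(x - 4))) + 2 = -28] 2 comes off first (subtract 2) ⇒ sub: -(-6*(x - 4)) = -30.
Step 3. [-(-6*(x - 4)) = -30] flip signs both sides ⇒ neg: -6*(x - 4) = 30.
Step 4. [-6*(x - 4) = 30] divide by the outer -6. So div: x - 4 = -5.
Step 5. [x - 4 = -5] the outer -4 inverts by adding 4, so sub: x = -1.

Answer: x ∈ {-1}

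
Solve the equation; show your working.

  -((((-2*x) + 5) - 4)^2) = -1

Step 1. [-((((-2*x) + 5) - 4)^2) = -1] leading − — multiply by −1, so neg: (((-2*x) + 5) - 4)^2 = 1.
Step 2. [(((-2*x) + 5) - 4)^2 = 1] √ both sides: 1 ≥ 0 gives two branches ⇒ sqrt: ((-2*x) + 5) - 4 = 1 or -1.
Step 3. [((-2*x) + 5) - 4 = 1 or -1] 4 comes off first (add 4), so sub: (-2*x) + 5 = 5 or 3.
Step 4. [(-2*x) + 5 = 5 or 3] the outer +5 inverts by subtracting 5. So sub: -2*x = 0 or -2.
Step 5. [-2*x = 0 or -2] -2·(inner) — divide through by -2, so div: x = 0 or 1.

Answer: x ∈ {0, 1}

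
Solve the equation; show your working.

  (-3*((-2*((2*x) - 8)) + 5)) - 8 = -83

Step 1. [(-3*((-2*((2*x) - 8)) + 5)) - 8 = -83] 8 comes off first (add 8) ⇒ sub: -3*((-2*((2*x) - 8)) + 5) = -75.
Step 2. [-3*((-2*((2*x) - 8)) + 5) = -75] leading coefficient -3: divide by -3 ⇒ div: (-2*((2*x) - 8)) + 5 = 25.
Step 3. [(-2*((2*x) - 8)) + 5 = 25] the outer +5 inverts by subtracting 5 ⇒ sub: -2*((2*x) - 8) = 20.
Step 4. [-2*((2*x) - 8) = 20] -2 out front; divide by -2 ⇒ div: (2*x) - 8 = -10.
Step 5. [(2*x) - 8 = -10] common factor 2 (LHS and -10) — divide through ⇒ factor: x - 4 = -5.
Step 6. [x - 4 = -5] the outer -4 inverts by adding 4. So sub: x = -1.

Answer: x ∈ {-1}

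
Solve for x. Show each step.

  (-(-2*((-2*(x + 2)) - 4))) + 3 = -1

Step 1. [(-(-2*((-2*(x + 2)) - 4))) + 3 = -1] +3 is outermost — subtract 3 both sides ⇒ sub: -(-2*((-2*(x + 2)) - 4)) = -4.
Step 2. [-(-2*((-2*(x + 2)) - 4)) = -4] leading − — multiply by −1 ⇒ neg: -2*((-2*(x + 2)) - 4) = 4.
Step 3. [-2*((-2*(x + 2)) - 4) = 4] -2·(inner) — divide through by -2 ⇒ div: (-2*(x + 2)) - 4 = -2.
Step 4. [(-2*(x + 2)) - 4 = -2] peel the -4: add 4 from each side ⇒ sub: -2*(x + 2) = 2.
Step 5. [-2*(x + 2) = 2] leading coefficient -2: divide by -2. So div: x + 2 = -1.
Step 6. [x + 2 = -1] +2 is outermost — subtract 2 both sides ⇒ sub: x = -3.

Answer: x ∈ {-3}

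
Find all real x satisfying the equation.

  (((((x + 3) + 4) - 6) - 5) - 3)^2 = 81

Step 1. [(((((x + 3) + 4) - 6) - 5) - 3)^2 = 81] LHS squared, RHS 81 ≥ 0: apply √ (±) ⇒ sqrt: ((((x + 3) + 4) - 6) - 5) - 3 = 9 or -9.
Step 2. [((((x + 3) + 4) - 6) - 5) - 3 = 9 or -9] add 3: x sits inside (… - 3), so sub: (((x + 3) + 4) - 6) - 5 = 12 or -6.
Step 3. [(((x + 3) + 4) - 6) - 5 = 12 or -6] add 5: x sits inside (… - 5), so sub: ((x + 3) + 4) - 6 = 17 or -1.
Step 4. [((x + 3) + 4) - 6 = 17 or -1] -6 is outermost — add 6 both sides, so sub: (x + 3) + 4 = 23 or 5.
Step 5. [(x + 3) + 4 = 23 or 5] peel the +4: subtract 4 from each side ⇒ sub: x + 3 = 19 or 1.
Step 6. [x + 3 = 19 or 1] the outer +3 inverts by subtracting 3. So sub: x = 16 or -2.

Answer: x ∈ {-2, 16}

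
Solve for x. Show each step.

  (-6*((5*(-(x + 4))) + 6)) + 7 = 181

Step 1. [(-6*((5*(-(x + 4))) + 6)) + 7 = 181] peel the +7: subtract 7 from each side ⇒ sub: -6*((5*(-(x + 4))) + 6) = 174.
Step 2. [-6*((5*(-(x + 4))) + 6) = 174] divide by the outer -6. So div: (5*(-(x + 4))) + 6 = -29.
Step 3. [(5*(-(x + 4))) + 6 = -29] 6 comes off first (subtract 6) ⇒ sub: 5*(-(x + 4)) = -35.
Step 4. [5*(-(x + 4)) = -35] 5 out front; divide by 5, so div: -(x + 4) = -7.
Step 5. [-(x + 4) = -7] leading − — multiply by −1, so neg: x + 4 = 7.
Step 6. [x + 4 = 7] subtract 4: x sits inside (… + 4), so sub: x = 3.

Answer: x ∈ {3}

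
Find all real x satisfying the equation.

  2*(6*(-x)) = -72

Step 1. [2*(6*(-x)) = -72] divide by the outer 2 ⇒ div: 6*(-x) = -36.
Step 2. [6*(-x) = -36] 6 out front; divide by 6 ⇒ div: -x = -6.
Step 3. [-x = -6] LHS negated; negate both sides, so neg: x = 6.

Answer: x ∈ {6}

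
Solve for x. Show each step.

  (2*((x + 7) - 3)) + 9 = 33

Step 1. [(2*((x + 7) - 3)) + 9 = 33] subtract 9: x sits inside (… + 9). So sub: 2*((x + 7) - 3) = 24.
Step 2. [2*((x + 7) - 3) = 24] leading coefficient 2: divide by 2. So div: (x + 7) - 3 = 12.
Step 3. [(x + 7) - 3 = 12] peel the -3: add 3 from each side. So sub: x + 7 = 15.
Step 4. [x + 7 = 15] +7 is outermost — subtract 7 both sides, so sub: x = 8.

Answer: x ∈ {8}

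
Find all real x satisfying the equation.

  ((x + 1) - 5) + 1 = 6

Step 1. [((x + 1) - 5) + 1 = 6] subtract 1: x sits inside (… + 1), so sub: (x + 1) - 5 = 5.
Step 2. [(x + 1) - 5 = 5] -5 is outermost — add 5 both sides ⇒ sub: x + 1 = 10.
Step 3. [x + 1 = 10] the outer +1 inverts by subtracting 1, so sub: x = 9.

Answer: x ∈ {9}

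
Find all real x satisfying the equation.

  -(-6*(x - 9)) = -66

Step 1. [-(-6*(x - 9)) = -66] leading − — multiply by −1, so neg: -6*(x - 9) = 66.
Step 2. [-6*(x - 9) = 66] leading coefficient -6: divide by -6. So div: x - 9 = -11.
Step 3. [x - 9 = -11] add 9: x sits inside (… - 9), so sub: x = -2.

Answer: x ∈ {-2}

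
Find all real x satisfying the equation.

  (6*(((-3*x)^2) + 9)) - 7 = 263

Step 1. [(6*(((-3*x)^2) + 9)) - 7 = 263] the outer -7 inverts by adding 7 ⇒ sub: 6*(((-3*x)^2) + 9) = 270.
Step 2. [6*(((-3*x)^2) + 9) = 270] 6 out front; divide by 6 ⇒ div: ((-3*x)^2) + 9 = 45.
Step 3. [((-3*x)^2) + 9 = 45] peel the +9: subtract 9 from each side, so sub: (-3*x)^2 = 36.
Step 4. [(-3*x)^2 = 36] LHS squared, RHS 36 ≥ 0: apply √ (±) ⇒ sqrt: -3*x = 6 or -6.
Step 5. [-3*x = 6 or -6] -3·(inner) — divide through by -3. So div: x = -2 or 2.

Answer: x ∈ {-2, 2}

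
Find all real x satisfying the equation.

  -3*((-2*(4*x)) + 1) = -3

Step 1. [-3*((-2*(4*x)) + 1) = -3] -3·(inner) — divide through by -3. So div: (-2*(4*x)) + 1 = 1.
Step 2. [(-2*(4*x)) + 1 = 1] +1 is outermost — subtract 1 both sides, so sub: -2*(4*x) = 0.
Step 3. [-2*(4*x) = 0] leading coefficient -2: divide by -2. So div: 4*x = 0.
Step 4. [4*x = 0] 4 out front; divide by 4 ⇒ div: x = 0.

Answer: x ∈ {0}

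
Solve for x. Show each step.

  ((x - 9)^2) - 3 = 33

Step 1. [((x - 9)^2) - 3 = 33] peel the -3: add 3 from each side, so sub: (x - 9)^2 = 36.
Step 2. [(x - 9)^2 = 36] 36 ≥ 0, LHS is (·)² — take ±√. So sqrt: x - 9 = 6 or -6.
Step 3. [x - 9 = 6 or -6] -9 is outermost — add 9 both sides ⇒ sub: x = 15 or 3.

Answer: x ∈ {3, 15}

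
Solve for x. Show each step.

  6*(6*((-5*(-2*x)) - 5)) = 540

Step 1. [6*(6*((-5*(-2*x)) - 5)) = 540] leading coefficient 6: divide by 6, so div: 6*((-5*(-2*x)) - 5) = 90.
Step 2. [6*((-5*(-2*x)) - 5) = 90] LHS = 6·(…); ÷6 both sides ⇒ div: (-5*(-2*x)) - 5 = 15.
Step 3. [(-5*(-2*x)) - 5 = 15] -5 divides every term; factor it out, so factor: (-2*x) + 1 = -3.
Step 4. [(-2*x) + 1 = -3] the outer +1 inverts by subtracting 1. So sub: -2*x = -4.
Step 5. [-2*x = -4] leading coefficient -2: divide by -2, so div: x = 2.

Answer: x ∈ {2}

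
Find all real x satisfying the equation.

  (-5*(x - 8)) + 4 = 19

Step 1. [(-5*(x - 8)) + 4 = 19] subtract 4: x sits inside (… + 4) ⇒ sub: -5*(x - 8) = 15.
Step 2. [-5*(x - 8) = 15] divide by the outer -5, so div: x - 8 = -3.
Step 3. [x - 8 = -3] peel the -8: add 8 from each side ⇒ sub: x = 5.

Answer: x ∈ {5}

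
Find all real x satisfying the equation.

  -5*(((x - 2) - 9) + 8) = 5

Step 1. [-5*(((x - 2) - 9) + 8) = 5] divide by the outer -5 ⇒ div: ((x - 2) - 9) + 8 = -1.
Step 2. [((x - 2) - 9) + 8 = -1] the outer +8 inverts by subtracting 8, so sub: (x - 2) - 9 = -9.
Step 3. [(x - 2) - 9 = -9] 9 comes off first (add 9) ⇒ sub: x - 2 = 0.
Step 4. [x - 2 = 0] 2 comes off first (add 2), so sub: x = 2.

Answer: x ∈ {2}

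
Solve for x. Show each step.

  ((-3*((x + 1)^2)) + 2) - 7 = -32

Step 1. [((-3*((x + 1)^2)) + 2) - 7 = -32] the outer -7 inverts by adding 7. So sub: (-3*((x + 1)^2)) + 2 = -25.
Step 2. [(-3*((x + 1)^2)) + 2 = -25] subtract 2: x sits inside (… + 2) ⇒ sub: -3*((x + 1)^2) = -27.
Step 3. [-3*((x + 1)^2) = -27] LHS = -3·(…); ÷-3 both sides ⇒ div: (x + 1)^2 = 9.
Step 4. [(x + 1)^2 = 9] √ both sides: 9 ≥ 0 gives two branches ⇒ sqrt: x + 1 = 3 or -3.
Step 5. [x + 1 = 3 or -3] 1 comes off first (subtract 1). So sub: x = 2 or -4.

Answer: x ∈ {-4, 2}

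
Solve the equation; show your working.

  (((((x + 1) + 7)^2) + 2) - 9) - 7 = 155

Step 1. [(((((x + 1) + 7)^2) + 2) - 9) - 7 = 155] -7 is outermost — add 7 both sides ⇒ sub: ((((x + 1) + 7)^2) + 2) - 9 = 162.
Step 2. [((((x + 1) + 7)^2) + 2) - 9 = 162] -9 is outermost — add 9 both sides ⇒ sub: (((x + 1) + 7)^2) + 2 = 171.
Step 3. [(((x + 1) + 7)^2) + 2 = 171] +2 is outermost — subtract 2 both sides, so sub: ((x + 1) + 7)^2 = 169.
Step 4. [((x + 1) + 7)^2 = 169] LHS squared, RHS 169 ≥ 0: apply √ (±). So sqrt: (x + 1) + 7 = 13 or -13.
Step 5. [(x + 1) + 7 = 13 or -13] the outer +7 inverts by subtracting 7. So sub: x + 1 = 6 or -20.
Step 6. [x + 1 = 6 or -20] +1 is outermost — subtract 1 both sides. So sub: x = 5 or -21.

Answer: x ∈ {-21, 5}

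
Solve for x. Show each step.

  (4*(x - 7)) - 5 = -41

Step 1. [(4*(x - 7)) - 5 = -41] -5 is outermost — add 5 both sides. So sub: 4*(x - 7) = -36.
Step 2. [4*(x - 7) = -36] 4·(inner) — divide through by 4, so div: x - 7 = -9.
Step 3. [x - 7 = -9] -7 is outermost — add 7 both sides. So sub: x = -2.

Answer: x ∈ {-2}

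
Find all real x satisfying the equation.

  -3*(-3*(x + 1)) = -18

Step 1. [-3*(-3*(x + 1)) = -18] divide by the outer -3 ⇒ div: -3*(x + 1) = 6.
Step 2. [-3*(x + 1) = 6] -3·(inner) — divide through by -3, so div: x + 1 = -2.
Step 3. [x + 1 = -2] +1 is outermost — subtract 1 both sides. So sub: x = -3.

Answer: x ∈ {-3}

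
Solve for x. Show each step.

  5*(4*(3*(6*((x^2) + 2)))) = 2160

Step 1. [5*(4*(3*(6*((x^2) + 2)))) = 2160] 5·(inner) — divide through by 5 ⇒ div: 4*(3*(6*((x^2) + 2))) = 432.
Step 2. [4*(3*(6*((x^2) + 2))) = 432] 4 out front; divide by 4, so div: 3*(6*((x^2) + 2)) = 108.
Step 3. [3*(6*((x^2) + 2)) = 108] 3 out front; divide by 3, so div: 6*((x^2) + 2) = 36.
Step 4. [6*((x^2) + 2) = 36] 6 out front; divide by 6. So div: (x^2) + 2 = 6.
Step 5. [(x^2) + 2 = 6] the outer +2 inverts by subtracting 2, so sub: x^2 = 4.
Step 6. [x^2 = 4] √ both sides: 4 ≥ 0 gives two branches. So sqrt: x = 2 or -2.

Answer: x ∈ {-2, 2}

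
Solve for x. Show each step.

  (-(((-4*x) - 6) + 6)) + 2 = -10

Step 1. [(-(((-4*x) - 6) + 6)) + 2 = -10] +2 is outermost — subtract 2 both sides, so sub: -(((-4*x) - 6) + 6) = -12.
Step 2. [-(((-4*x) - 6) + 6) = -12] LHS negated; negate both sides, so neg: ((-4*x) - 6) + 6 = 12.
Step 3. [((-4*x) - 6) + 6 = 12] subtract 6: x sits inside (… + 6). So sub: (-4*x) - 6 = 6.
Step 4. [(-4*x) - 6 = 6] the outer -6 inverts by adding 6, so sub: -4*x = 12.
Step 5. [-4*x = 12] -4 out front; divide by -4. So div: x = -3.

Answer: x ∈ {-3}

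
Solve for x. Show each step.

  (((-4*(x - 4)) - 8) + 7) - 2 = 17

Step 1. [(((-4*(x - 4)) - 8) + 7) - 2 = 17] peel the -2: add 2 from each side ⇒ sub: ((-4*(x - 4)) - 8) + 7 = 19.
Step 2. [((-4*(x - 4)) - 8) + 7 = 19] peel the +7: subtract 7 from each side ⇒ sub: (-4*(x - 4)) - 8 = 12.
Step 3. [(-4*(x - 4)) - 8 = 12] 8 comes off first (add 8) ⇒ sub: -4*(x - 4) = 20.
Step 4. [-4*(x - 4) = 20] LHS = -4·(…); ÷-4 both sides. So div: x - 4 = -5.
Step 5. [x - 4 = -5] the outer -4 inverts by adding 4. So sub: x = -1.

Answer: x ∈ {-1}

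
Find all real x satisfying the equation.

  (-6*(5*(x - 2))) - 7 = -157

Step 1. [(-6*(5*(x - 2))) - 7 = -157] the outer -7 inverts by adding 7. So sub: -6*(5*(x - 2)) = -150.
Step 2. [-6*(5*(x - 2)) = -150] divide by the outer -6. So div: 5*(x - 2) = 25.
Step 3. [5*(x - 2) = 25] 5·(inner) — divide through by 5, so div: x - 2 = 5.
Step 4. [x - 2 = 5] peel the -2: add 2 from each side ⇒ sub: x = 7.

Answer: x ∈ {7}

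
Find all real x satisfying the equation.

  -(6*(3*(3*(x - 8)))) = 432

Step 1. [-(6*(3*(3*(x - 8)))) = 432] LHS negated; negate both sides. So neg: 6*(3*(3*(x - 8))) = -432.
Step 2. [6*(3*(3*(x - 8))) = -432] leading coefficient 6: divide by 6. So div: 3*(3*(x - 8)) = -72.
Step 3. [3*(3*(x - 8)) = -72] 3 out front; divide by 3. So div: 3*(x - 8) = -24.
Step 4. [3*(x - 8) = -24] divide by the outer 3 ⇒ div: x - 8 = -8.
Step 5. [x - 8 = -8] peel the -8: add 8 from each side ⇒ sub: x = 0.

Answer: x ∈ {0}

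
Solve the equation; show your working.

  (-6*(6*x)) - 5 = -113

Step 1. [(-6*(6*x)) - 5 = -113] peel the -5: add 5 from each side. So sub: -6*(6*x) = -108.
Step 2. [-6*(6*x) = -108] leading coefficient -6: divide by -6 ⇒ div: 6*x = 18.
Step 3. [6*x = 18] 6 out front; divide by 6. So div: x = 3.

Answer: x ∈ {3}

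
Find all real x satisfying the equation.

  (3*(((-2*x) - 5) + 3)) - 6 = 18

Step 1. [(3*(((-2*x) - 5) + 3)) - 6 = 18] add 6: x sits inside (… - 6). So sub: 3*(((-2*x) - 5) + 3) = 24.
Step 2. [3*(((-2*x) - 5) + 3) = 24] 3·(inner) — divide through by 3, so div: ((-2*x) - 5) + 3 = 8.
Step 3. [((-2*x) - 5) + 3 = 8] 3 comes off first (subtract 3), so sub: (-2*x) - 5 = 5.
Step 4. [(-2*x) - 5 = 5] the outer -5 inverts by adding 5, so sub: -2*x = 10.
Step 5. [-2*x = 10] LHS = -2·(…); ÷-2 both sides. So div: x = -5.

Answer: x ∈ {-5}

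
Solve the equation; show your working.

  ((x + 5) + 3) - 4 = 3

Step 1. [((x + 5) + 3) - 4 = 3] -4 is outermost — add 4 both sides. So sub: (x + 5) + 3 = 7.
Step 2. [(x + 5) + 3 = 7] the outer +3 inverts by subtracting 3, so sub: x + 5 = 4.
Step 3. [x + 5 = 4] the outer +5 inverts by subtracting 5, so sub: x = -1.

Answer: x ∈ {-1}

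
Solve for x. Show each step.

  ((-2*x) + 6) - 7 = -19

Step 1. [((-2*x) + 6) - 7 = -19] add 7: x sits inside (… - 7) ⇒ sub: (-2*x) + 6 = -12.
Step 2. [(-2*x) + 6 = -12] the outer +6 inverts by subtracting 6. So sub: -2*x = -18.
Step 3. [-2*x = -18] divide by the outer -2. So div: x = 9.

Answer: x ∈ {9}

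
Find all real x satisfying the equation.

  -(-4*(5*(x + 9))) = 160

Step 1. [-(-4*(5*(x + 9))) = 160] LHS negated; negate both sides ⇒ neg: -4*(5*(x + 9)) = -160.
Step 2. [-4*(5*(x + 9)) = -160] -4 out front; divide by -4, so div: 5*(x + 9) = 40.
Step 3. [5*(x + 9) = 40] 5 out front; divide by 5, so div: x + 9 = 8.
Step 4. [x + 9 = 8] the outer +9 inverts by subtracting 9. So sub: x = -1.

Answer: x ∈ {-1}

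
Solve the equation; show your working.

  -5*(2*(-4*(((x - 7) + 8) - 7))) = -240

Step 1. [-5*(2*(-4*(((x - 7) + 8) - 7))) = -240] LHS = -5·(…); ÷-5 both sides, so div: 2*(-4*(((x - 7) + 8) - 7)) = 48.
Step 2. [2*(-4*(((x - 7) + 8) - 7)) = 48] LHS = 2·(…); ÷2 both sides, so div: -4*(((x - 7) + 8) - 7) = 24.
Step 3. [-4*(((x - 7) + 8) - 7) = 24] -4 out front; divide by -4 ⇒ div: ((x - 7) + 8) - 7 = -6.
Step 4. [((x - 7) + 8) - 7 = -6] add 7: x sits inside (… - 7). So sub: (x - 7) + 8 = 1.
Step 5. [(x - 7) + 8 = 1] +8 is outermost — subtract 8 both sides, so sub: x - 7 = -7.
Step 6. [x - 7 = -7] add 7: x sits inside (… - 7). So sub: x = 0.

Answer: x ∈ {0}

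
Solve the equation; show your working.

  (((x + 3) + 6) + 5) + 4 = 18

Step 1. [(((x + 3) + 6) + 5) + 4 = 18] +4 is outermost — subtract 4 both sides. So sub: ((x + 3) + 6) + 5 = 14.
Step 2. [((x + 3) + 6) + 5 = 14] subtract 5: x sits inside (… + 5) ⇒ sub: (x + 3) + 6 = 9.
Step 3. [(x + 3) + 6 = 9] the outer +6 inverts by subtracting 6, so sub: x + 3 = 3.
Step 4. [x + 3 = 3] subtract 3: x sits inside (… + 3) ⇒ sub: x = 0.

Answer: x ∈ {0}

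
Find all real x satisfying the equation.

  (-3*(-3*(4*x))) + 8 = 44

Step 1. [(-3*(-3*(4*x))) + 8 = 44] peel the +8: subtract 8 from each side. So sub: -3*(-3*(4*x)) = 36.
Step 2. [-3*(-3*(4*x)) = 36] LHS = -3·(…); ÷-3 both sides, so div: -3*(4*x) = -12.
Step 3. [-3*(4*x) = -12] leading coefficient -3: divide by -3, so div: 4*x = 4.
Step 4. [4*x = 4] divide by the outer 4 ⇒ div: x = 1.

Answer: x ∈ {1}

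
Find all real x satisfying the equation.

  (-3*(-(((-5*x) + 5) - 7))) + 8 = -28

Step 1. [(-3*(-(((-5*x) + 5) - 7))) + 8 = -28] +8 is outermost — subtract 8 both sides ⇒ sub: -3*(-(((-5*x) + 5) - 7)) = -36.
Step 2. [-3*(-(((-5*x) + 5) - 7)) = -36] divide by the outer -3. So div: -(((-5*x) + 5) - 7) = 12.
Step 3. [-(((-5*x) + 5) - 7) = 12] LHS negated; negate both sides. So neg: ((-5*x) + 5) - 7 = -12.
Step 4. [((-5*x) + 5) - 7 = -12] peel the -7: add 7 from each side. So sub: (-5*x) + 5 = -5.
Step 5. [(-5*x) + 5 = -5] -5 divides every term; factor it out, so factor: x - 1 = 1.
Step 6. [x - 1 = 1] 1 comes off first (add 1) ⇒ sub: x = 2.

Answer: x ∈ {2}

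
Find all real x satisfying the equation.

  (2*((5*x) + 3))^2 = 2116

Step 1. [(2*((5*x) + 3))^2 = 2116] 2116 ≥ 0, LHS is (·)² — take ±√. So sqrt: 2*((5*x) + 3) = 46 or -46.
Step 2. [2*((5*x) + 3) = 46 or -46] 2 out front; divide by 2, so div: (5*x) + 3 = 23 or -23.
Step 3. [(5*x) + 3 = 23 or -23] +3 is outermost — subtract 3 both sides. So sub: 5*x = 20 or -26.
Step 4. [5*x = 20 or -26] LHS = 5·(…); ÷5 both sides. So div: x = 4 or -26/5.

Answer: x ∈ {-26/5, 4}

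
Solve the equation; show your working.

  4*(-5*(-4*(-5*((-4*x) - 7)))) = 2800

Step 1. [4*(-5*(-4*(-5*((-4*x) - 7)))) = 2800] 4·(inner) — divide through by 4, so div: -5*(-4*(-5*((-4*x) - 7))) = 700.
Step 2. [-5*(-4*(-5*((-4*x) - 7))) = 700] -5 out front; divide by -5 ⇒ div: -4*(-5*((-4*x) - 7)) = -140.
Step 3. [-4*(-5*((-4*x) - 7)) = -140] LHS = -4·(…); ÷-4 both sides. So div: -5*((-4*x) - 7) = 35.
Step 4. [-5*((-4*x) - 7) = 35] divide by the outer -5. So div: (-4*x) - 7 = -7.
Step 5. [(-4*x) - 7 = -7] peel the -7: add 7 from each side ⇒ sub: -4*x = 0.
Step 6. [-4*x = 0] -4 out front; divide by -4, so div: x = 0.

Answer: x ∈ {0}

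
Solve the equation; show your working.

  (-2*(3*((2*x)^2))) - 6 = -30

Step 1. [(-2*(3*((2*x)^2))) - 6 = -30] the outer -6 inverts by adding 6. So sub: -2*(3*((2*x)^2)) = -24.
Step 2. [-2*(3*((2*x)^2)) = -24] LHS = -2·(…); ÷-2 both sides, so div: 3*((2*x)^2) = 12.
Step 3. [3*((2*x)^2) = 12] 3 out front; divide by 3, so div: (2*x)^2 = 4.
Step 4. [(2*x)^2 = 4] 4 ≥ 0, LHS is (·)² — take ±√. So sqrt: 2*x = 2 or -2.
Step 5. [2*x = 2 or -2] 2 out front; divide by 2. So div: x = 1 or -1.

Answer: x ∈ {-1, 1}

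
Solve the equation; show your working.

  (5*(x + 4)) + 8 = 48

Step 1. [(5*(x + 4)) + 8 = 48] 8 comes off first (subtract 8), so sub: 5*(x + 4) = 40.
Step 2. [5*(x + 4) = 40] LHS = 5·(…); ÷5 both sides, so div: x + 4 = 8.
Step 3. [x + 4 = 8] peel the +4: subtract 4 from each side, so sub: x = 4.

Answer: x ∈ {4}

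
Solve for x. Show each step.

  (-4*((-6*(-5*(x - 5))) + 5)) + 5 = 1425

Step 1. [(-4*((-6*(-5*(x - 5))) + 5)) + 5 = 1425] 5 comes off first (subtract 5) ⇒ sub: -4*((-6*(-5*(x - 5))) + 5) = 1420.
Step 2. [-4*((-6*(-5*(x - 5))) + 5) = 1420] divide by the outer -4 ⇒ div: (-6*(-5*(x - 5))) + 5 = -355.
Step 3. [(-6*(-5*(x - 5))) + 5 = -355] +5 is outermost — subtract 5 both sides ⇒ sub: -6*(-5*(x - 5)) = -360.
Step 4. [-6*(-5*(x - 5)) = -360] LHS = -6·(…); ÷-6 both sides. So div: -5*(x - 5) = 60.
Step 5. [-5*(x - 5) = 60] leading coefficient -5: divide by -5, so div: x - 5 = -12.
Step 6. [x - 5 = -12] add 5: x sits inside (… - 5) ⇒ sub: x = -7.

Answer: x ∈ {-7}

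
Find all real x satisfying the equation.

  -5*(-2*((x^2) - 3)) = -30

Step 1. [-5*(-2*((x^2) - 3)) = -30] -5 out front; divide by -5. So div: -2*((x^2) - 3) = 6.
Step 2. [-2*((x^2) - 3) = 6] LHS = -2·(…); ÷-2 both sides, so div: (x^2) - 3 = -3.
Step 3. [(x^2) - 3 = -3] 3 comes off first (add 3), so sub: x^2 = 0.
Step 4. [x^2 = 0] LHS squared, RHS 0 ≥ 0: apply √ (±), so sqrt: x = 0.

Answer: x ∈ {0}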